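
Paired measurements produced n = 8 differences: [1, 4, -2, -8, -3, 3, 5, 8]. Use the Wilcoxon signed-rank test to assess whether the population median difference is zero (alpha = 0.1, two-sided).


Step 1: Drop any zero differences (none here) and take |d_i|.
|d| = [1, 4, 2, 8, 3, 3, 5, 8]
Step 2: Midrank |d_i| (ties get averaged ranks).
ranks: |1|->1, |4|->5, |2|->2, |8|->7.5, |3|->3.5, |3|->3.5, |5|->6, |8|->7.5
Step 3: Attach original signs; sum ranks with positive sign and with negative sign.
W+ = 1 + 5 + 3.5 + 6 + 7.5 = 23
W- = 2 + 7.5 + 3.5 = 13
(Check: W+ + W- = 36 should equal n(n+1)/2 = 36.)
Step 4: Test statistic W = min(W+, W-) = 13.
Step 5: Ties in |d|, so use the tie-corrected normal approximation.
        E[W] = n(n+1)/4 = 8*9/4 = 18.
        Tie groups: |d|=3 (t=2), |d|=8 (t=2); sum(t^3 - t) = 12.
        Var[W] = n(n+1)(2n+1)/24 - sum(t^3-t)/48 = 1224/24 - 12/48 = 50.75.
        z = (W - E[W]) / sqrt(Var[W]) = (13 - 18) / 7.1239 = -0.7019.
        Two-sided p = 2*Phi(z) = 0.482765.
Step 6: alpha = 0.1. fail to reject H0.

W+ = 23, W- = 13, W = min = 13, p = 0.482765, fail to reject H0.


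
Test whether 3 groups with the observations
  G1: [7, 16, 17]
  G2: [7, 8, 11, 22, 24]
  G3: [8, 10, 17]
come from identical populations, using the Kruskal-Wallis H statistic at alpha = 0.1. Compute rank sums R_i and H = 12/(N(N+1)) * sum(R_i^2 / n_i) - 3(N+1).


Step 1: Combine all N = 11 observations and assign midranks.
sorted (value, group, rank): (7,G1,1.5), (7,G2,1.5), (8,G2,3.5), (8,G3,3.5), (10,G3,5), (11,G2,6), (16,G1,7), (17,G1,8.5), (17,G3,8.5), (22,G2,10), (24,G2,11)
Step 2: Sum ranks within each group.
R_1 = 17 (n_1 = 3)
R_2 = 32 (n_2 = 5)
R_3 = 17 (n_3 = 3)
Step 3: H = 12/(N(N+1)) * sum(R_i^2/n_i) - 3(N+1)
     = 12/(11*12) * (17^2/3 + 32^2/5 + 17^2/3) - 3*12
     = 0.090909 * 397.467 - 36
     = 0.133333.
Step 4: Ties present; correction factor C = 1 - 18/(11^3 - 11) = 0.986364. Corrected H = 0.133333 / 0.986364 = 0.135177.
Step 5: Under H0, H ~ chi^2(2); p-value = 0.934645.
Step 6: alpha = 0.1. fail to reject H0.

H = 0.1352, df = 2, p = 0.934645, fail to reject H0.


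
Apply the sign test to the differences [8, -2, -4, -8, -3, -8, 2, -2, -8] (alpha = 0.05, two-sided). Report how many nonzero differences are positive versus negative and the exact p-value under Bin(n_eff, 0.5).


Step 1: Discard zero differences. Original n = 9; n_eff = number of nonzero differences = 9.
Nonzero differences (with sign): +8, -2, -4, -8, -3, -8, +2, -2, -8
Step 2: Count signs: positive = 2, negative = 7.
Step 3: Under H0: P(positive) = 0.5, so the number of positives S ~ Bin(9, 0.5).
Step 4: Two-sided exact p-value = sum of Bin(9,0.5) probabilities at or below the observed probability = 0.179688.
Step 5: alpha = 0.05. fail to reject H0.

n_eff = 9, pos = 2, neg = 7, p = 0.179688, fail to reject H0.


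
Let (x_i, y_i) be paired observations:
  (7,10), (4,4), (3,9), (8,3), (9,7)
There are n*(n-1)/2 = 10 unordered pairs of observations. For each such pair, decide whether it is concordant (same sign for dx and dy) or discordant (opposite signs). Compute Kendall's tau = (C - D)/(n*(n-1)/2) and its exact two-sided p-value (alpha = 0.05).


Step 1: Enumerate the 10 unordered pairs (i,j) with i<j and classify each by sign(x_j-x_i) * sign(y_j-y_i).
  (1,2):dx=-3,dy=-6->C; (1,3):dx=-4,dy=-1->C; (1,4):dx=+1,dy=-7->D; (1,5):dx=+2,dy=-3->D
  (2,3):dx=-1,dy=+5->D; (2,4):dx=+4,dy=-1->D; (2,5):dx=+5,dy=+3->C; (3,4):dx=+5,dy=-6->D
  (3,5):dx=+6,dy=-2->D; (4,5):dx=+1,dy=+4->C
Step 2: C = 4, D = 6, total pairs = 10.
Step 3: tau = (C - D)/(n(n-1)/2) = (4 - 6)/10 = -0.200000.
Step 4: Exact two-sided p-value (enumerate n! = 120 permutations of y under H0): p = 0.816667.
Step 5: alpha = 0.05. fail to reject H0.

tau_b = -0.2000 (C=4, D=6), p = 0.816667, fail to reject H0.


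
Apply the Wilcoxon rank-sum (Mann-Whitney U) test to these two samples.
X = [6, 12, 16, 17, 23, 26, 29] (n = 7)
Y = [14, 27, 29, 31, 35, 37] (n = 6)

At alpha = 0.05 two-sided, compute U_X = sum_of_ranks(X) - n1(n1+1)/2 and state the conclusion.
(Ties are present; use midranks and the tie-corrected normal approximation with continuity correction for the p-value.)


Step 1: Combine and sort all 13 observations; assign midranks.
sorted (value, group): (6,X), (12,X), (14,Y), (16,X), (17,X), (23,X), (26,X), (27,Y), (29,X), (29,Y), (31,Y), (35,Y), (37,Y)
ranks: 6->1, 12->2, 14->3, 16->4, 17->5, 23->6, 26->7, 27->8, 29->9.5, 29->9.5, 31->11, 35->12, 37->13
Step 2: Rank sum for X: R1 = 1 + 2 + 4 + 5 + 6 + 7 + 9.5 = 34.5.
Step 3: U_X = R1 - n1(n1+1)/2 = 34.5 - 7*8/2 = 34.5 - 28 = 6.5.
       U_Y = n1*n2 - U_X = 42 - 6.5 = 35.5.
Step 4: Ties are present, so use the tie-corrected normal approximation (with continuity correction) for the p-value.
Step 5: p-value = 0.045204; compare to alpha = 0.05. reject H0.

U_X = 6.5, p = 0.045204, reject H0 at alpha = 0.05.


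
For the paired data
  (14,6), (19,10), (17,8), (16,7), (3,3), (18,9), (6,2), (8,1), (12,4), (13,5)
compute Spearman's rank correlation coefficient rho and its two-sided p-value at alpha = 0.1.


Step 1: Rank x and y separately (midranks; no ties here).
rank(x): 14->6, 19->10, 17->8, 16->7, 3->1, 18->9, 6->2, 8->3, 12->4, 13->5
rank(y): 6->6, 10->10, 8->8, 7->7, 3->3, 9->9, 2->2, 1->1, 4->4, 5->5
Step 2: d_i = R_x(i) - R_y(i); compute d_i^2.
  (6-6)^2=0, (10-10)^2=0, (8-8)^2=0, (7-7)^2=0, (1-3)^2=4, (9-9)^2=0, (2-2)^2=0, (3-1)^2=4, (4-4)^2=0, (5-5)^2=0
sum(d^2) = 8.
Step 3: rho = 1 - 6*8 / (10*(10^2 - 1)) = 1 - 48/990 = 0.951515.
Step 4: Under H0, t = rho * sqrt((n-2)/(1-rho^2)) = 8.7493 ~ t(8).
Step 5: Two-sided p-value from the t-distribution with 8 df = 0.000023.
Step 6: alpha = 0.1. reject H0.

rho = 0.9515, p = 0.000023, reject H0 at alpha = 0.1.


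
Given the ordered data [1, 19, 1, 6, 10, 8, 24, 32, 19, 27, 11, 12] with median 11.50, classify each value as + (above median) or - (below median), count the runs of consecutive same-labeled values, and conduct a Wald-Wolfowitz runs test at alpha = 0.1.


Step 1: Compute median = 11.50; label A = above, B = below.
Labels in order: BABBBBAAAABA  (n_A = 6, n_B = 6)
Step 2: Count runs R = 6.
Step 3: Under H0 (random ordering), E[R] = 2*n_A*n_B/(n_A+n_B) + 1 = 2*6*6/12 + 1 = 7.0000.
        Var[R] = 2*n_A*n_B*(2*n_A*n_B - n_A - n_B) / ((n_A+n_B)^2 * (n_A+n_B-1)) = 4320/1584 = 2.7273.
        SD[R] = 1.6514.
Step 4: Continuity-corrected z = (R + 0.5 - E[R]) / SD[R] = (6 + 0.5 - 7.0000) / 1.6514 = -0.3028.
Step 5: Two-sided p-value via normal approximation = 2*(1 - Phi(|z|)) = 0.762069.
Step 6: alpha = 0.1. fail to reject H0.

R = 6, z = -0.3028, p = 0.762069, fail to reject H0.


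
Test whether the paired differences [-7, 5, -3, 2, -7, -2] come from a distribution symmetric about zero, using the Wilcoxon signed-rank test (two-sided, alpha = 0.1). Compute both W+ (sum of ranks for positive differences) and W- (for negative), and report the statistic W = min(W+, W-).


Step 1: Drop any zero differences (none here) and take |d_i|.
|d| = [7, 5, 3, 2, 7, 2]
Step 2: Midrank |d_i| (ties get averaged ranks).
ranks: |7|->5.5, |5|->4, |3|->3, |2|->1.5, |7|->5.5, |2|->1.5
Step 3: Attach original signs; sum ranks with positive sign and with negative sign.
W+ = 4 + 1.5 = 5.5
W- = 5.5 + 3 + 5.5 + 1.5 = 15.5
(Check: W+ + W- = 21 should equal n(n+1)/2 = 21.)
Step 4: Test statistic W = min(W+, W-) = 5.5.
Step 5: Ties in |d|, so use the tie-corrected normal approximation.
        E[W] = n(n+1)/4 = 6*7/4 = 10.5.
        Tie groups: |d|=2 (t=2), |d|=7 (t=2); sum(t^3 - t) = 12.
        Var[W] = n(n+1)(2n+1)/24 - sum(t^3-t)/48 = 546/24 - 12/48 = 22.5.
        z = (W - E[W]) / sqrt(Var[W]) = (5.5 - 10.5) / 4.7434 = -1.0541.
        Two-sided p = 2*Phi(z) = 0.291841.
Step 6: alpha = 0.1. fail to reject H0.

W+ = 5.5, W- = 15.5, W = min = 5.5, p = 0.291841, fail to reject H0.


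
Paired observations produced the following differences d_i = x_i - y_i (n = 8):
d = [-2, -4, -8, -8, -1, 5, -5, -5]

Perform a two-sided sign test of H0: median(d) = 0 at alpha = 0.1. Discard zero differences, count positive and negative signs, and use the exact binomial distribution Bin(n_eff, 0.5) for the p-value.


Step 1: Discard zero differences. Original n = 8; n_eff = number of nonzero differences = 8.
Nonzero differences (with sign): -2, -4, -8, -8, -1, +5, -5, -5
Step 2: Count signs: positive = 1, negative = 7.
Step 3: Under H0: P(positive) = 0.5, so the number of positives S ~ Bin(8, 0.5).
Step 4: Two-sided exact p-value = sum of Bin(8,0.5) probabilities at or below the observed probability = 0.070312.
Step 5: alpha = 0.1. reject H0.

n_eff = 8, pos = 1, neg = 7, p = 0.070312, reject H0.


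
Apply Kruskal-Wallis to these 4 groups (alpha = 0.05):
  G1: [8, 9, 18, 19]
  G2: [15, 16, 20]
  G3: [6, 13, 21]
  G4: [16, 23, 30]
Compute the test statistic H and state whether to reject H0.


Step 1: Combine all N = 13 observations and assign midranks.
sorted (value, group, rank): (6,G3,1), (8,G1,2), (9,G1,3), (13,G3,4), (15,G2,5), (16,G2,6.5), (16,G4,6.5), (18,G1,8), (19,G1,9), (20,G2,10), (21,G3,11), (23,G4,12), (30,G4,13)
Step 2: Sum ranks within each group.
R_1 = 22 (n_1 = 4)
R_2 = 21.5 (n_2 = 3)
R_3 = 16 (n_3 = 3)
R_4 = 31.5 (n_4 = 3)
Step 3: H = 12/(N(N+1)) * sum(R_i^2/n_i) - 3(N+1)
     = 12/(13*14) * (22^2/4 + 21.5^2/3 + 16^2/3 + 31.5^2/3) - 3*14
     = 0.065934 * 691.167 - 42
     = 3.571429.
Step 4: Ties present; correction factor C = 1 - 6/(13^3 - 13) = 0.997253. Corrected H = 3.571429 / 0.997253 = 3.581267.
Step 5: Under H0, H ~ chi^2(3); p-value = 0.310374.
Step 6: alpha = 0.05. fail to reject H0.

H = 3.5813, df = 3, p = 0.310374, fail to reject H0.


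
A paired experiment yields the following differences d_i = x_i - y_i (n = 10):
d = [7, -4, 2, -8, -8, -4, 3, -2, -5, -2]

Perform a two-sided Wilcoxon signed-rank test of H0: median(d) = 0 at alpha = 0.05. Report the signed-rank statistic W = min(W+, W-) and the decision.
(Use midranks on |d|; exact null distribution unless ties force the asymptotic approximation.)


Step 1: Drop any zero differences (none here) and take |d_i|.
|d| = [7, 4, 2, 8, 8, 4, 3, 2, 5, 2]
Step 2: Midrank |d_i| (ties get averaged ranks).
ranks: |7|->8, |4|->5.5, |2|->2, |8|->9.5, |8|->9.5, |4|->5.5, |3|->4, |2|->2, |5|->7, |2|->2
Step 3: Attach original signs; sum ranks with positive sign and with negative sign.
W+ = 8 + 2 + 4 = 14
W- = 5.5 + 9.5 + 9.5 + 5.5 + 2 + 7 + 2 = 41
(Check: W+ + W- = 55 should equal n(n+1)/2 = 55.)
Step 4: Test statistic W = min(W+, W-) = 14.
Step 5: Ties in |d|, so use the tie-corrected normal approximation.
        E[W] = n(n+1)/4 = 10*11/4 = 27.5.
        Tie groups: |d|=2 (t=3), |d|=4 (t=2), |d|=8 (t=2); sum(t^3 - t) = 36.
        Var[W] = n(n+1)(2n+1)/24 - sum(t^3-t)/48 = 2310/24 - 36/48 = 95.5.
        z = (W - E[W]) / sqrt(Var[W]) = (14 - 27.5) / 9.7724 = -1.3814.
        Two-sided p = 2*Phi(z) = 0.167144.
Step 6: alpha = 0.05. fail to reject H0.

W+ = 14, W- = 41, W = min = 14, p = 0.167144, fail to reject H0.


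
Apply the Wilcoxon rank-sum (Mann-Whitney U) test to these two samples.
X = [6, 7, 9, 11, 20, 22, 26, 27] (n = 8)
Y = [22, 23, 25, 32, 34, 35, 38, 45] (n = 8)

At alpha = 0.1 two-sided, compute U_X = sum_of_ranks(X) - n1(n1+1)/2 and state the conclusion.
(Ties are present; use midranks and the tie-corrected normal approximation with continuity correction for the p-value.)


Step 1: Combine and sort all 16 observations; assign midranks.
sorted (value, group): (6,X), (7,X), (9,X), (11,X), (20,X), (22,X), (22,Y), (23,Y), (25,Y), (26,X), (27,X), (32,Y), (34,Y), (35,Y), (38,Y), (45,Y)
ranks: 6->1, 7->2, 9->3, 11->4, 20->5, 22->6.5, 22->6.5, 23->8, 25->9, 26->10, 27->11, 32->12, 34->13, 35->14, 38->15, 45->16
Step 2: Rank sum for X: R1 = 1 + 2 + 3 + 4 + 5 + 6.5 + 10 + 11 = 42.5.
Step 3: U_X = R1 - n1(n1+1)/2 = 42.5 - 8*9/2 = 42.5 - 36 = 6.5.
       U_Y = n1*n2 - U_X = 64 - 6.5 = 57.5.
Step 4: Ties are present, so use the tie-corrected normal approximation (with continuity correction) for the p-value.
Step 5: p-value = 0.008603; compare to alpha = 0.1. reject H0.

U_X = 6.5, p = 0.008603, reject H0 at alpha = 0.1.


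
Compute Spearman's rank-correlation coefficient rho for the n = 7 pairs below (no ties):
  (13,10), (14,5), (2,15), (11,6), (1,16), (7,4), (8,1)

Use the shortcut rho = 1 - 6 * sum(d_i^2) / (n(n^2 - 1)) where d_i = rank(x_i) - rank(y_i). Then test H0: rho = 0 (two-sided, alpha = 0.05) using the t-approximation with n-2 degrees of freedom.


Step 1: Rank x and y separately (midranks; no ties here).
rank(x): 13->6, 14->7, 2->2, 11->5, 1->1, 7->3, 8->4
rank(y): 10->5, 5->3, 15->6, 6->4, 16->7, 4->2, 1->1
Step 2: d_i = R_x(i) - R_y(i); compute d_i^2.
  (6-5)^2=1, (7-3)^2=16, (2-6)^2=16, (5-4)^2=1, (1-7)^2=36, (3-2)^2=1, (4-1)^2=9
sum(d^2) = 80.
Step 3: rho = 1 - 6*80 / (7*(7^2 - 1)) = 1 - 480/336 = -0.428571.
Step 4: Under H0, t = rho * sqrt((n-2)/(1-rho^2)) = -1.0607 ~ t(5).
Step 5: Two-sided p-value from the t-distribution with 5 df = 0.337368.
Step 6: alpha = 0.05. fail to reject H0.

rho = -0.4286, p = 0.337368, fail to reject H0 at alpha = 0.05.


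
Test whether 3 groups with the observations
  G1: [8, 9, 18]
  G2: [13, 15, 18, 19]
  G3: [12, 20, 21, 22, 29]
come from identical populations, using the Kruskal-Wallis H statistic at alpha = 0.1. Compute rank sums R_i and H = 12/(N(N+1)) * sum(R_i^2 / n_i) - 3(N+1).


Step 1: Combine all N = 12 observations and assign midranks.
sorted (value, group, rank): (8,G1,1), (9,G1,2), (12,G3,3), (13,G2,4), (15,G2,5), (18,G1,6.5), (18,G2,6.5), (19,G2,8), (20,G3,9), (21,G3,10), (22,G3,11), (29,G3,12)
Step 2: Sum ranks within each group.
R_1 = 9.5 (n_1 = 3)
R_2 = 23.5 (n_2 = 4)
R_3 = 45 (n_3 = 5)
Step 3: H = 12/(N(N+1)) * sum(R_i^2/n_i) - 3(N+1)
     = 12/(12*13) * (9.5^2/3 + 23.5^2/4 + 45^2/5) - 3*13
     = 0.076923 * 573.146 - 39
     = 5.088141.
Step 4: Ties present; correction factor C = 1 - 6/(12^3 - 12) = 0.996503. Corrected H = 5.088141 / 0.996503 = 5.105994.
Step 5: Under H0, H ~ chi^2(2); p-value = 0.077848.
Step 6: alpha = 0.1. reject H0.

H = 5.1060, df = 2, p = 0.077848, reject H0.


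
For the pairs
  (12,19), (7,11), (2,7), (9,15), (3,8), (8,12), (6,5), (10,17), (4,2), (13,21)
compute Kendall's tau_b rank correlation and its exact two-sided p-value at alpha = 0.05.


Step 1: Enumerate the 45 unordered pairs (i,j) with i<j and classify each by sign(x_j-x_i) * sign(y_j-y_i).
  (1,2):dx=-5,dy=-8->C; (1,3):dx=-10,dy=-12->C; (1,4):dx=-3,dy=-4->C; (1,5):dx=-9,dy=-11->C
  (1,6):dx=-4,dy=-7->C; (1,7):dx=-6,dy=-14->C; (1,8):dx=-2,dy=-2->C; (1,9):dx=-8,dy=-17->C
  (1,10):dx=+1,dy=+2->C; (2,3):dx=-5,dy=-4->C; (2,4):dx=+2,dy=+4->C; (2,5):dx=-4,dy=-3->C
  (2,6):dx=+1,dy=+1->C; (2,7):dx=-1,dy=-6->C; (2,8):dx=+3,dy=+6->C; (2,9):dx=-3,dy=-9->C
  (2,10):dx=+6,dy=+10->C; (3,4):dx=+7,dy=+8->C; (3,5):dx=+1,dy=+1->C; (3,6):dx=+6,dy=+5->C
  (3,7):dx=+4,dy=-2->D; (3,8):dx=+8,dy=+10->C; (3,9):dx=+2,dy=-5->D; (3,10):dx=+11,dy=+14->C
  (4,5):dx=-6,dy=-7->C; (4,6):dx=-1,dy=-3->C; (4,7):dx=-3,dy=-10->C; (4,8):dx=+1,dy=+2->C
  (4,9):dx=-5,dy=-13->C; (4,10):dx=+4,dy=+6->C; (5,6):dx=+5,dy=+4->C; (5,7):dx=+3,dy=-3->D
  (5,8):dx=+7,dy=+9->C; (5,9):dx=+1,dy=-6->D; (5,10):dx=+10,dy=+13->C; (6,7):dx=-2,dy=-7->C
  (6,8):dx=+2,dy=+5->C; (6,9):dx=-4,dy=-10->C; (6,10):dx=+5,dy=+9->C; (7,8):dx=+4,dy=+12->C
  (7,9):dx=-2,dy=-3->C; (7,10):dx=+7,dy=+16->C; (8,9):dx=-6,dy=-15->C; (8,10):dx=+3,dy=+4->C
  (9,10):dx=+9,dy=+19->C
Step 2: C = 41, D = 4, total pairs = 45.
Step 3: tau = (C - D)/(n(n-1)/2) = (41 - 4)/45 = 0.822222.
Step 4: Exact two-sided p-value (enumerate n! = 3628800 permutations of y under H0): p = 0.000358.
Step 5: alpha = 0.05. reject H0.

tau_b = 0.8222 (C=41, D=4), p = 0.000358, reject H0.


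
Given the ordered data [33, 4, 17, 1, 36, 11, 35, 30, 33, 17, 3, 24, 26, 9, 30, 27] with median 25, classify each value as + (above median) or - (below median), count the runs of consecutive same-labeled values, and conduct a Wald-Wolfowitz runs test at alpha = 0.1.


Step 1: Compute median = 25; label A = above, B = below.
Labels in order: ABBBABAAABBBABAA  (n_A = 8, n_B = 8)
Step 2: Count runs R = 9.
Step 3: Under H0 (random ordering), E[R] = 2*n_A*n_B/(n_A+n_B) + 1 = 2*8*8/16 + 1 = 9.0000.
        Var[R] = 2*n_A*n_B*(2*n_A*n_B - n_A - n_B) / ((n_A+n_B)^2 * (n_A+n_B-1)) = 14336/3840 = 3.7333.
        SD[R] = 1.9322.
Step 4: R = E[R], so z = 0 with no continuity correction.
Step 5: Two-sided p-value via normal approximation = 2*(1 - Phi(|z|)) = 1.000000.
Step 6: alpha = 0.1. fail to reject H0.

R = 9, z = 0.0000, p = 1.000000, fail to reject H0.


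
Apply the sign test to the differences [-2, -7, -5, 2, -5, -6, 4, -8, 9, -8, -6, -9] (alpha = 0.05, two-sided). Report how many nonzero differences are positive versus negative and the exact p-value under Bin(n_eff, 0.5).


Step 1: Discard zero differences. Original n = 12; n_eff = number of nonzero differences = 12.
Nonzero differences (with sign): -2, -7, -5, +2, -5, -6, +4, -8, +9, -8, -6, -9
Step 2: Count signs: positive = 3, negative = 9.
Step 3: Under H0: P(positive) = 0.5, so the number of positives S ~ Bin(12, 0.5).
Step 4: Two-sided exact p-value = sum of Bin(12,0.5) probabilities at or below the observed probability = 0.145996.
Step 5: alpha = 0.05. fail to reject H0.

n_eff = 12, pos = 3, neg = 9, p = 0.145996, fail to reject H0.


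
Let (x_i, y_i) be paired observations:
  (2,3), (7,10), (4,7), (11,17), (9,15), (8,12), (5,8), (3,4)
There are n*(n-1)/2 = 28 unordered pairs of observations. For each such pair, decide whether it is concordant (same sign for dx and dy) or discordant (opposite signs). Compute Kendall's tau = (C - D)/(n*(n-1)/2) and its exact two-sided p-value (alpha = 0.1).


Step 1: Enumerate the 28 unordered pairs (i,j) with i<j and classify each by sign(x_j-x_i) * sign(y_j-y_i).
  (1,2):dx=+5,dy=+7->C; (1,3):dx=+2,dy=+4->C; (1,4):dx=+9,dy=+14->C; (1,5):dx=+7,dy=+12->C
  (1,6):dx=+6,dy=+9->C; (1,7):dx=+3,dy=+5->C; (1,8):dx=+1,dy=+1->C; (2,3):dx=-3,dy=-3->C
  (2,4):dx=+4,dy=+7->C; (2,5):dx=+2,dy=+5->C; (2,6):dx=+1,dy=+2->C; (2,7):dx=-2,dy=-2->C
  (2,8):dx=-4,dy=-6->C; (3,4):dx=+7,dy=+10->C; (3,5):dx=+5,dy=+8->C; (3,6):dx=+4,dy=+5->C
  (3,7):dx=+1,dy=+1->C; (3,8):dx=-1,dy=-3->C; (4,5):dx=-2,dy=-2->C; (4,6):dx=-3,dy=-5->C
  (4,7):dx=-6,dy=-9->C; (4,8):dx=-8,dy=-13->C; (5,6):dx=-1,dy=-3->C; (5,7):dx=-4,dy=-7->C
  (5,8):dx=-6,dy=-11->C; (6,7):dx=-3,dy=-4->C; (6,8):dx=-5,dy=-8->C; (7,8):dx=-2,dy=-4->C
Step 2: C = 28, D = 0, total pairs = 28.
Step 3: tau = (C - D)/(n(n-1)/2) = (28 - 0)/28 = 1.000000.
Step 4: Exact two-sided p-value (enumerate n! = 40320 permutations of y under H0): p = 0.000050.
Step 5: alpha = 0.1. reject H0.

tau_b = 1.0000 (C=28, D=0), p = 0.000050, reject H0.


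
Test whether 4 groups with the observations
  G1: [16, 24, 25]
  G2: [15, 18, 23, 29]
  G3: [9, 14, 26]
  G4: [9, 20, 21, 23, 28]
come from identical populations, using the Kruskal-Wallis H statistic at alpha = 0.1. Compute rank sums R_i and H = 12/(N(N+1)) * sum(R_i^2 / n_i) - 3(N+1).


Step 1: Combine all N = 15 observations and assign midranks.
sorted (value, group, rank): (9,G3,1.5), (9,G4,1.5), (14,G3,3), (15,G2,4), (16,G1,5), (18,G2,6), (20,G4,7), (21,G4,8), (23,G2,9.5), (23,G4,9.5), (24,G1,11), (25,G1,12), (26,G3,13), (28,G4,14), (29,G2,15)
Step 2: Sum ranks within each group.
R_1 = 28 (n_1 = 3)
R_2 = 34.5 (n_2 = 4)
R_3 = 17.5 (n_3 = 3)
R_4 = 40 (n_4 = 5)
Step 3: H = 12/(N(N+1)) * sum(R_i^2/n_i) - 3(N+1)
     = 12/(15*16) * (28^2/3 + 34.5^2/4 + 17.5^2/3 + 40^2/5) - 3*16
     = 0.050000 * 980.979 - 48
     = 1.048958.
Step 4: Ties present; correction factor C = 1 - 12/(15^3 - 15) = 0.996429. Corrected H = 1.048958 / 0.996429 = 1.052718.
Step 5: Under H0, H ~ chi^2(3); p-value = 0.788499.
Step 6: alpha = 0.1. fail to reject H0.

H = 1.0527, df = 3, p = 0.788499, fail to reject H0.


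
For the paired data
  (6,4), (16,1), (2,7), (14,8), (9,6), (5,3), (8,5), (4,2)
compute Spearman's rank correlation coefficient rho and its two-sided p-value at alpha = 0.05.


Step 1: Rank x and y separately (midranks; no ties here).
rank(x): 6->4, 16->8, 2->1, 14->7, 9->6, 5->3, 8->5, 4->2
rank(y): 4->4, 1->1, 7->7, 8->8, 6->6, 3->3, 5->5, 2->2
Step 2: d_i = R_x(i) - R_y(i); compute d_i^2.
  (4-4)^2=0, (8-1)^2=49, (1-7)^2=36, (7-8)^2=1, (6-6)^2=0, (3-3)^2=0, (5-5)^2=0, (2-2)^2=0
sum(d^2) = 86.
Step 3: rho = 1 - 6*86 / (8*(8^2 - 1)) = 1 - 516/504 = -0.023810.
Step 4: Under H0, t = rho * sqrt((n-2)/(1-rho^2)) = -0.0583 ~ t(6).
Step 5: Two-sided p-value from the t-distribution with 6 df = 0.955374.
Step 6: alpha = 0.05. fail to reject H0.

rho = -0.0238, p = 0.955374, fail to reject H0 at alpha = 0.05.


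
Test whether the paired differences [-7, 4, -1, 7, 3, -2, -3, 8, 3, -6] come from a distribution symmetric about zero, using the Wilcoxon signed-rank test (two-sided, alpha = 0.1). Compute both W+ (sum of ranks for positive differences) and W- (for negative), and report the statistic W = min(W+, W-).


Step 1: Drop any zero differences (none here) and take |d_i|.
|d| = [7, 4, 1, 7, 3, 2, 3, 8, 3, 6]
Step 2: Midrank |d_i| (ties get averaged ranks).
ranks: |7|->8.5, |4|->6, |1|->1, |7|->8.5, |3|->4, |2|->2, |3|->4, |8|->10, |3|->4, |6|->7
Step 3: Attach original signs; sum ranks with positive sign and with negative sign.
W+ = 6 + 8.5 + 4 + 10 + 4 = 32.5
W- = 8.5 + 1 + 2 + 4 + 7 = 22.5
(Check: W+ + W- = 55 should equal n(n+1)/2 = 55.)
Step 4: Test statistic W = min(W+, W-) = 22.5.
Step 5: Ties in |d|, so use the tie-corrected normal approximation.
        E[W] = n(n+1)/4 = 10*11/4 = 27.5.
        Tie groups: |d|=3 (t=3), |d|=7 (t=2); sum(t^3 - t) = 30.
        Var[W] = n(n+1)(2n+1)/24 - sum(t^3-t)/48 = 2310/24 - 30/48 = 95.625.
        z = (W - E[W]) / sqrt(Var[W]) = (22.5 - 27.5) / 9.7788 = -0.5113.
        Two-sided p = 2*Phi(z) = 0.609134.
Step 6: alpha = 0.1. fail to reject H0.

W+ = 32.5, W- = 22.5, W = min = 22.5, p = 0.609134, fail to reject H0.


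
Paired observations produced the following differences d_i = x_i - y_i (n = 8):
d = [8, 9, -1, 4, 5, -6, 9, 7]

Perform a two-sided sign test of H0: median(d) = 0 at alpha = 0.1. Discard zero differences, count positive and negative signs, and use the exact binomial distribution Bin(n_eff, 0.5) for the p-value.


Step 1: Discard zero differences. Original n = 8; n_eff = number of nonzero differences = 8.
Nonzero differences (with sign): +8, +9, -1, +4, +5, -6, +9, +7
Step 2: Count signs: positive = 6, negative = 2.
Step 3: Under H0: P(positive) = 0.5, so the number of positives S ~ Bin(8, 0.5).
Step 4: Two-sided exact p-value = sum of Bin(8,0.5) probabilities at or below the observed probability = 0.289062.
Step 5: alpha = 0.1. fail to reject H0.

n_eff = 8, pos = 6, neg = 2, p = 0.289062, fail to reject H0.


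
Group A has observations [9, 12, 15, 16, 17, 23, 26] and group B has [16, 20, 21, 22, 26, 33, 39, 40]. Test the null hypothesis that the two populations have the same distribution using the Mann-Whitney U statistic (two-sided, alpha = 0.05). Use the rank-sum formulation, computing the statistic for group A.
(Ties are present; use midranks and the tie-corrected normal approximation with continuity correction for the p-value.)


Step 1: Combine and sort all 15 observations; assign midranks.
sorted (value, group): (9,X), (12,X), (15,X), (16,X), (16,Y), (17,X), (20,Y), (21,Y), (22,Y), (23,X), (26,X), (26,Y), (33,Y), (39,Y), (40,Y)
ranks: 9->1, 12->2, 15->3, 16->4.5, 16->4.5, 17->6, 20->7, 21->8, 22->9, 23->10, 26->11.5, 26->11.5, 33->13, 39->14, 40->15
Step 2: Rank sum for X: R1 = 1 + 2 + 3 + 4.5 + 6 + 10 + 11.5 = 38.
Step 3: U_X = R1 - n1(n1+1)/2 = 38 - 7*8/2 = 38 - 28 = 10.
       U_Y = n1*n2 - U_X = 56 - 10 = 46.
Step 4: Ties are present, so use the tie-corrected normal approximation (with continuity correction) for the p-value.
Step 5: p-value = 0.042473; compare to alpha = 0.05. reject H0.

U_X = 10, p = 0.042473, reject H0 at alpha = 0.05.


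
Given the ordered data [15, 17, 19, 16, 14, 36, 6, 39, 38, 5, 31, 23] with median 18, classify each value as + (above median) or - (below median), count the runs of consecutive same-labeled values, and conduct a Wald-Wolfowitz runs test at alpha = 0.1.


Step 1: Compute median = 18; label A = above, B = below.
Labels in order: BBABBABAABAA  (n_A = 6, n_B = 6)
Step 2: Count runs R = 8.
Step 3: Under H0 (random ordering), E[R] = 2*n_A*n_B/(n_A+n_B) + 1 = 2*6*6/12 + 1 = 7.0000.
        Var[R] = 2*n_A*n_B*(2*n_A*n_B - n_A - n_B) / ((n_A+n_B)^2 * (n_A+n_B-1)) = 4320/1584 = 2.7273.
        SD[R] = 1.6514.
Step 4: Continuity-corrected z = (R - 0.5 - E[R]) / SD[R] = (8 - 0.5 - 7.0000) / 1.6514 = 0.3028.
Step 5: Two-sided p-value via normal approximation = 2*(1 - Phi(|z|)) = 0.762069.
Step 6: alpha = 0.1. fail to reject H0.

R = 8, z = 0.3028, p = 0.762069, fail to reject H0.


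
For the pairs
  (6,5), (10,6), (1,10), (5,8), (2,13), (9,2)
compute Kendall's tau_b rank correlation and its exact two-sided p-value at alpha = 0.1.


Step 1: Enumerate the 15 unordered pairs (i,j) with i<j and classify each by sign(x_j-x_i) * sign(y_j-y_i).
  (1,2):dx=+4,dy=+1->C; (1,3):dx=-5,dy=+5->D; (1,4):dx=-1,dy=+3->D; (1,5):dx=-4,dy=+8->D
  (1,6):dx=+3,dy=-3->D; (2,3):dx=-9,dy=+4->D; (2,4):dx=-5,dy=+2->D; (2,5):dx=-8,dy=+7->D
  (2,6):dx=-1,dy=-4->C; (3,4):dx=+4,dy=-2->D; (3,5):dx=+1,dy=+3->C; (3,6):dx=+8,dy=-8->D
  (4,5):dx=-3,dy=+5->D; (4,6):dx=+4,dy=-6->D; (5,6):dx=+7,dy=-11->D
Step 2: C = 3, D = 12, total pairs = 15.
Step 3: tau = (C - D)/(n(n-1)/2) = (3 - 12)/15 = -0.600000.
Step 4: Exact two-sided p-value (enumerate n! = 720 permutations of y under H0): p = 0.136111.
Step 5: alpha = 0.1. fail to reject H0.

tau_b = -0.6000 (C=3, D=12), p = 0.136111, fail to reject H0.


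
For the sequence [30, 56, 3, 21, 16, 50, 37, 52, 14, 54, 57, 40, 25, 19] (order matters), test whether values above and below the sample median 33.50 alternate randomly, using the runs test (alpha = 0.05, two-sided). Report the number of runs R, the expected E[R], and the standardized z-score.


Step 1: Compute median = 33.50; label A = above, B = below.
Labels in order: BABBBAAABAAABB  (n_A = 7, n_B = 7)
Step 2: Count runs R = 7.
Step 3: Under H0 (random ordering), E[R] = 2*n_A*n_B/(n_A+n_B) + 1 = 2*7*7/14 + 1 = 8.0000.
        Var[R] = 2*n_A*n_B*(2*n_A*n_B - n_A - n_B) / ((n_A+n_B)^2 * (n_A+n_B-1)) = 8232/2548 = 3.2308.
        SD[R] = 1.7974.
Step 4: Continuity-corrected z = (R + 0.5 - E[R]) / SD[R] = (7 + 0.5 - 8.0000) / 1.7974 = -0.2782.
Step 5: Two-sided p-value via normal approximation = 2*(1 - Phi(|z|)) = 0.780879.
Step 6: alpha = 0.05. fail to reject H0.

R = 7, z = -0.2782, p = 0.780879, fail to reject H0.


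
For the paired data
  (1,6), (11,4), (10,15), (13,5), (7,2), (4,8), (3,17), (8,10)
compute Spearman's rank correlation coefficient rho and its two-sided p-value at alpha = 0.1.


Step 1: Rank x and y separately (midranks; no ties here).
rank(x): 1->1, 11->7, 10->6, 13->8, 7->4, 4->3, 3->2, 8->5
rank(y): 6->4, 4->2, 15->7, 5->3, 2->1, 8->5, 17->8, 10->6
Step 2: d_i = R_x(i) - R_y(i); compute d_i^2.
  (1-4)^2=9, (7-2)^2=25, (6-7)^2=1, (8-3)^2=25, (4-1)^2=9, (3-5)^2=4, (2-8)^2=36, (5-6)^2=1
sum(d^2) = 110.
Step 3: rho = 1 - 6*110 / (8*(8^2 - 1)) = 1 - 660/504 = -0.309524.
Step 4: Under H0, t = rho * sqrt((n-2)/(1-rho^2)) = -0.7973 ~ t(6).
Step 5: Two-sided p-value from the t-distribution with 6 df = 0.455645.
Step 6: alpha = 0.1. fail to reject H0.

rho = -0.3095, p = 0.455645, fail to reject H0 at alpha = 0.1.


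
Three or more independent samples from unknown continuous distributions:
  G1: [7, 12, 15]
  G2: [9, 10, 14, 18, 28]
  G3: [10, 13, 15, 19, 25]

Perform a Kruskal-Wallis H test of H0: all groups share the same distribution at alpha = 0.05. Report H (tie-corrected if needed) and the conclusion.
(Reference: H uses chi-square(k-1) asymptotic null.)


Step 1: Combine all N = 13 observations and assign midranks.
sorted (value, group, rank): (7,G1,1), (9,G2,2), (10,G2,3.5), (10,G3,3.5), (12,G1,5), (13,G3,6), (14,G2,7), (15,G1,8.5), (15,G3,8.5), (18,G2,10), (19,G3,11), (25,G3,12), (28,G2,13)
Step 2: Sum ranks within each group.
R_1 = 14.5 (n_1 = 3)
R_2 = 35.5 (n_2 = 5)
R_3 = 41 (n_3 = 5)
Step 3: H = 12/(N(N+1)) * sum(R_i^2/n_i) - 3(N+1)
     = 12/(13*14) * (14.5^2/3 + 35.5^2/5 + 41^2/5) - 3*14
     = 0.065934 * 658.333 - 42
     = 1.406593.
Step 4: Ties present; correction factor C = 1 - 12/(13^3 - 13) = 0.994505. Corrected H = 1.406593 / 0.994505 = 1.414365.
Step 5: Under H0, H ~ chi^2(2); p-value = 0.493031.
Step 6: alpha = 0.05. fail to reject H0.

H = 1.4144, df = 2, p = 0.493031, fail to reject H0.


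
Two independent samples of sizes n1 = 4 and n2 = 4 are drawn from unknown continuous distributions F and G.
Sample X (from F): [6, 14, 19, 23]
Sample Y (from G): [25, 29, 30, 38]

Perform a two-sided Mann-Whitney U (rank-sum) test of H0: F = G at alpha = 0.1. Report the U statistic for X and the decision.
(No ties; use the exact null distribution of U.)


Step 1: Combine and sort all 8 observations; assign midranks.
sorted (value, group): (6,X), (14,X), (19,X), (23,X), (25,Y), (29,Y), (30,Y), (38,Y)
ranks: 6->1, 14->2, 19->3, 23->4, 25->5, 29->6, 30->7, 38->8
Step 2: Rank sum for X: R1 = 1 + 2 + 3 + 4 = 10.
Step 3: U_X = R1 - n1(n1+1)/2 = 10 - 4*5/2 = 10 - 10 = 0.
       U_Y = n1*n2 - U_X = 16 - 0 = 16.
Step 4: No ties, so the exact null distribution of U (based on enumerating the C(8,4) = 70 equally likely rank assignments) gives the two-sided p-value.
Step 5: p-value = 0.028571; compare to alpha = 0.1. reject H0.

U_X = 0, p = 0.028571, reject H0 at alpha = 0.1.


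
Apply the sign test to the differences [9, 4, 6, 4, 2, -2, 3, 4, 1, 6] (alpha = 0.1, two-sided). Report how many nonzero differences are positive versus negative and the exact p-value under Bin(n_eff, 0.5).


Step 1: Discard zero differences. Original n = 10; n_eff = number of nonzero differences = 10.
Nonzero differences (with sign): +9, +4, +6, +4, +2, -2, +3, +4, +1, +6
Step 2: Count signs: positive = 9, negative = 1.
Step 3: Under H0: P(positive) = 0.5, so the number of positives S ~ Bin(10, 0.5).
Step 4: Two-sided exact p-value = sum of Bin(10,0.5) probabilities at or below the observed probability = 0.021484.
Step 5: alpha = 0.1. reject H0.

n_eff = 10, pos = 9, neg = 1, p = 0.021484, reject H0.


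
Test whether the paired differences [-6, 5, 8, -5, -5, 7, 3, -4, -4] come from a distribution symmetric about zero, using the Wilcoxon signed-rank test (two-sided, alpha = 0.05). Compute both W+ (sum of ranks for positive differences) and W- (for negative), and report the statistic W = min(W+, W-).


Step 1: Drop any zero differences (none here) and take |d_i|.
|d| = [6, 5, 8, 5, 5, 7, 3, 4, 4]
Step 2: Midrank |d_i| (ties get averaged ranks).
ranks: |6|->7, |5|->5, |8|->9, |5|->5, |5|->5, |7|->8, |3|->1, |4|->2.5, |4|->2.5
Step 3: Attach original signs; sum ranks with positive sign and with negative sign.
W+ = 5 + 9 + 8 + 1 = 23
W- = 7 + 5 + 5 + 2.5 + 2.5 = 22
(Check: W+ + W- = 45 should equal n(n+1)/2 = 45.)
Step 4: Test statistic W = min(W+, W-) = 22.
Step 5: Ties in |d|, so use the tie-corrected normal approximation.
        E[W] = n(n+1)/4 = 9*10/4 = 22.5.
        Tie groups: |d|=4 (t=2), |d|=5 (t=3); sum(t^3 - t) = 30.
        Var[W] = n(n+1)(2n+1)/24 - sum(t^3-t)/48 = 1710/24 - 30/48 = 70.625.
        z = (W - E[W]) / sqrt(Var[W]) = (22 - 22.5) / 8.4039 = -0.0595.
        Two-sided p = 2*Phi(z) = 0.952557.
Step 6: alpha = 0.05. fail to reject H0.

W+ = 23, W- = 22, W = min = 22, p = 0.952557, fail to reject H0.


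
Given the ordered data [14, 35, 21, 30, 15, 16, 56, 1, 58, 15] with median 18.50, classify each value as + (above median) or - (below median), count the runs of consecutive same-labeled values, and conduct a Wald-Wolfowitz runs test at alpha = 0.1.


Step 1: Compute median = 18.50; label A = above, B = below.
Labels in order: BAAABBABAB  (n_A = 5, n_B = 5)
Step 2: Count runs R = 7.
Step 3: Under H0 (random ordering), E[R] = 2*n_A*n_B/(n_A+n_B) + 1 = 2*5*5/10 + 1 = 6.0000.
        Var[R] = 2*n_A*n_B*(2*n_A*n_B - n_A - n_B) / ((n_A+n_B)^2 * (n_A+n_B-1)) = 2000/900 = 2.2222.
        SD[R] = 1.4907.
Step 4: Continuity-corrected z = (R - 0.5 - E[R]) / SD[R] = (7 - 0.5 - 6.0000) / 1.4907 = 0.3354.
Step 5: Two-sided p-value via normal approximation = 2*(1 - Phi(|z|)) = 0.737316.
Step 6: alpha = 0.1. fail to reject H0.

R = 7, z = 0.3354, p = 0.737316, fail to reject H0.


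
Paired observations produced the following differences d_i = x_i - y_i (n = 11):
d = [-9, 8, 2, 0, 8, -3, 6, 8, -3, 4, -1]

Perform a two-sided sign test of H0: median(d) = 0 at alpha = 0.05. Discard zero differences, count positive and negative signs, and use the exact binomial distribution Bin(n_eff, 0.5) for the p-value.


Step 1: Discard zero differences. Original n = 11; n_eff = number of nonzero differences = 10.
Nonzero differences (with sign): -9, +8, +2, +8, -3, +6, +8, -3, +4, -1
Step 2: Count signs: positive = 6, negative = 4.
Step 3: Under H0: P(positive) = 0.5, so the number of positives S ~ Bin(10, 0.5).
Step 4: Two-sided exact p-value = sum of Bin(10,0.5) probabilities at or below the observed probability = 0.753906.
Step 5: alpha = 0.05. fail to reject H0.

n_eff = 10, pos = 6, neg = 4, p = 0.753906, fail to reject H0.


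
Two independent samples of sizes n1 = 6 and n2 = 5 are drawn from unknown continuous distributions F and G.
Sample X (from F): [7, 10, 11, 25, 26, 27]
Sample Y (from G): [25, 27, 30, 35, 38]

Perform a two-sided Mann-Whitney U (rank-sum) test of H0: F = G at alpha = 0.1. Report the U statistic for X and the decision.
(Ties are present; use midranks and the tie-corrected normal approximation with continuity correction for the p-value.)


Step 1: Combine and sort all 11 observations; assign midranks.
sorted (value, group): (7,X), (10,X), (11,X), (25,X), (25,Y), (26,X), (27,X), (27,Y), (30,Y), (35,Y), (38,Y)
ranks: 7->1, 10->2, 11->3, 25->4.5, 25->4.5, 26->6, 27->7.5, 27->7.5, 30->9, 35->10, 38->11
Step 2: Rank sum for X: R1 = 1 + 2 + 3 + 4.5 + 6 + 7.5 = 24.
Step 3: U_X = R1 - n1(n1+1)/2 = 24 - 6*7/2 = 24 - 21 = 3.
       U_Y = n1*n2 - U_X = 30 - 3 = 27.
Step 4: Ties are present, so use the tie-corrected normal approximation (with continuity correction) for the p-value.
Step 5: p-value = 0.034926; compare to alpha = 0.1. reject H0.

U_X = 3, p = 0.034926, reject H0 at alpha = 0.1.


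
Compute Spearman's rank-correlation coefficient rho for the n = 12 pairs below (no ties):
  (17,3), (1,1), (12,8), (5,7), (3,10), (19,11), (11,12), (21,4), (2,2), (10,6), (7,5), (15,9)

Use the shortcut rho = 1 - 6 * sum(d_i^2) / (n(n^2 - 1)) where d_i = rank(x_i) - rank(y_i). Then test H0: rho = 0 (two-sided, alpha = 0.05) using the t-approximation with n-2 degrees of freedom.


Step 1: Rank x and y separately (midranks; no ties here).
rank(x): 17->10, 1->1, 12->8, 5->4, 3->3, 19->11, 11->7, 21->12, 2->2, 10->6, 7->5, 15->9
rank(y): 3->3, 1->1, 8->8, 7->7, 10->10, 11->11, 12->12, 4->4, 2->2, 6->6, 5->5, 9->9
Step 2: d_i = R_x(i) - R_y(i); compute d_i^2.
  (10-3)^2=49, (1-1)^2=0, (8-8)^2=0, (4-7)^2=9, (3-10)^2=49, (11-11)^2=0, (7-12)^2=25, (12-4)^2=64, (2-2)^2=0, (6-6)^2=0, (5-5)^2=0, (9-9)^2=0
sum(d^2) = 196.
Step 3: rho = 1 - 6*196 / (12*(12^2 - 1)) = 1 - 1176/1716 = 0.314685.
Step 4: Under H0, t = rho * sqrt((n-2)/(1-rho^2)) = 1.0484 ~ t(10).
Step 5: Two-sided p-value from the t-distribution with 10 df = 0.319139.
Step 6: alpha = 0.05. fail to reject H0.

rho = 0.3147, p = 0.319139, fail to reject H0 at alpha = 0.05.


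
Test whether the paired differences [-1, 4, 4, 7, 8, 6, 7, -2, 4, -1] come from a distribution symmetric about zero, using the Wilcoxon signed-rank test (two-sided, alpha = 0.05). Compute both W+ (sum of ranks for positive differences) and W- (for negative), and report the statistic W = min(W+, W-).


Step 1: Drop any zero differences (none here) and take |d_i|.
|d| = [1, 4, 4, 7, 8, 6, 7, 2, 4, 1]
Step 2: Midrank |d_i| (ties get averaged ranks).
ranks: |1|->1.5, |4|->5, |4|->5, |7|->8.5, |8|->10, |6|->7, |7|->8.5, |2|->3, |4|->5, |1|->1.5
Step 3: Attach original signs; sum ranks with positive sign and with negative sign.
W+ = 5 + 5 + 8.5 + 10 + 7 + 8.5 + 5 = 49
W- = 1.5 + 3 + 1.5 = 6
(Check: W+ + W- = 55 should equal n(n+1)/2 = 55.)
Step 4: Test statistic W = min(W+, W-) = 6.
Step 5: Ties in |d|, so use the tie-corrected normal approximation.
        E[W] = n(n+1)/4 = 10*11/4 = 27.5.
        Tie groups: |d|=1 (t=2), |d|=4 (t=3), |d|=7 (t=2); sum(t^3 - t) = 36.
        Var[W] = n(n+1)(2n+1)/24 - sum(t^3-t)/48 = 2310/24 - 36/48 = 95.5.
        z = (W - E[W]) / sqrt(Var[W]) = (6 - 27.5) / 9.7724 = -2.2001.
        Two-sided p = 2*Phi(z) = 0.027802.
Step 6: alpha = 0.05. reject H0.

W+ = 49, W- = 6, W = min = 6, p = 0.027802, reject H0.


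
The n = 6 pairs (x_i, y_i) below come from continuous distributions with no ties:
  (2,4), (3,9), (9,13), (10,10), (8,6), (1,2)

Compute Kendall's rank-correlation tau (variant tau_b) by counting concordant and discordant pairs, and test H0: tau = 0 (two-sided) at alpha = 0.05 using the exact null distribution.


Step 1: Enumerate the 15 unordered pairs (i,j) with i<j and classify each by sign(x_j-x_i) * sign(y_j-y_i).
  (1,2):dx=+1,dy=+5->C; (1,3):dx=+7,dy=+9->C; (1,4):dx=+8,dy=+6->C; (1,5):dx=+6,dy=+2->C
  (1,6):dx=-1,dy=-2->C; (2,3):dx=+6,dy=+4->C; (2,4):dx=+7,dy=+1->C; (2,5):dx=+5,dy=-3->D
  (2,6):dx=-2,dy=-7->C; (3,4):dx=+1,dy=-3->D; (3,5):dx=-1,dy=-7->C; (3,6):dx=-8,dy=-11->C
  (4,5):dx=-2,dy=-4->C; (4,6):dx=-9,dy=-8->C; (5,6):dx=-7,dy=-4->C
Step 2: C = 13, D = 2, total pairs = 15.
Step 3: tau = (C - D)/(n(n-1)/2) = (13 - 2)/15 = 0.733333.
Step 4: Exact two-sided p-value (enumerate n! = 720 permutations of y under H0): p = 0.055556.
Step 5: alpha = 0.05. fail to reject H0.

tau_b = 0.7333 (C=13, D=2), p = 0.055556, fail to reject H0.


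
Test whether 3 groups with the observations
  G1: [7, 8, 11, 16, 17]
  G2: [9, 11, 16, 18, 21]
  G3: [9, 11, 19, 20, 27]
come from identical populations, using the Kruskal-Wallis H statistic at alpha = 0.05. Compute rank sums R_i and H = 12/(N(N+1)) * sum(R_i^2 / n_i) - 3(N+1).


Step 1: Combine all N = 15 observations and assign midranks.
sorted (value, group, rank): (7,G1,1), (8,G1,2), (9,G2,3.5), (9,G3,3.5), (11,G1,6), (11,G2,6), (11,G3,6), (16,G1,8.5), (16,G2,8.5), (17,G1,10), (18,G2,11), (19,G3,12), (20,G3,13), (21,G2,14), (27,G3,15)
Step 2: Sum ranks within each group.
R_1 = 27.5 (n_1 = 5)
R_2 = 43 (n_2 = 5)
R_3 = 49.5 (n_3 = 5)
Step 3: H = 12/(N(N+1)) * sum(R_i^2/n_i) - 3(N+1)
     = 12/(15*16) * (27.5^2/5 + 43^2/5 + 49.5^2/5) - 3*16
     = 0.050000 * 1011.1 - 48
     = 2.555000.
Step 4: Ties present; correction factor C = 1 - 36/(15^3 - 15) = 0.989286. Corrected H = 2.555000 / 0.989286 = 2.582671.
Step 5: Under H0, H ~ chi^2(2); p-value = 0.274903.
Step 6: alpha = 0.05. fail to reject H0.

H = 2.5827, df = 2, p = 0.274903, fail to reject H0.


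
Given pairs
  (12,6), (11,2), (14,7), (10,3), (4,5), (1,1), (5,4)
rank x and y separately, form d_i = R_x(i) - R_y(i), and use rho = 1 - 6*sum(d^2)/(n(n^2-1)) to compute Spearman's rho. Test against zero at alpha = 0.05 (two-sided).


Step 1: Rank x and y separately (midranks; no ties here).
rank(x): 12->6, 11->5, 14->7, 10->4, 4->2, 1->1, 5->3
rank(y): 6->6, 2->2, 7->7, 3->3, 5->5, 1->1, 4->4
Step 2: d_i = R_x(i) - R_y(i); compute d_i^2.
  (6-6)^2=0, (5-2)^2=9, (7-7)^2=0, (4-3)^2=1, (2-5)^2=9, (1-1)^2=0, (3-4)^2=1
sum(d^2) = 20.
Step 3: rho = 1 - 6*20 / (7*(7^2 - 1)) = 1 - 120/336 = 0.642857.
Step 4: Under H0, t = rho * sqrt((n-2)/(1-rho^2)) = 1.8766 ~ t(5).
Step 5: Two-sided p-value from the t-distribution with 5 df = 0.119392.
Step 6: alpha = 0.05. fail to reject H0.

rho = 0.6429, p = 0.119392, fail to reject H0 at alpha = 0.05.


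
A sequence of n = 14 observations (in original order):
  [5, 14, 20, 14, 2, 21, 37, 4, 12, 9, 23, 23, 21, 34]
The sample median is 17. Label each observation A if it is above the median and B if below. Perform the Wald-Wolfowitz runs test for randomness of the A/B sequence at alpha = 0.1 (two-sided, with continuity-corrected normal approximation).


Step 1: Compute median = 17; label A = above, B = below.
Labels in order: BBABBAABBBAAAA  (n_A = 7, n_B = 7)
Step 2: Count runs R = 6.
Step 3: Under H0 (random ordering), E[R] = 2*n_A*n_B/(n_A+n_B) + 1 = 2*7*7/14 + 1 = 8.0000.
        Var[R] = 2*n_A*n_B*(2*n_A*n_B - n_A - n_B) / ((n_A+n_B)^2 * (n_A+n_B-1)) = 8232/2548 = 3.2308.
        SD[R] = 1.7974.
Step 4: Continuity-corrected z = (R + 0.5 - E[R]) / SD[R] = (6 + 0.5 - 8.0000) / 1.7974 = -0.8345.
Step 5: Two-sided p-value via normal approximation = 2*(1 - Phi(|z|)) = 0.403986.
Step 6: alpha = 0.1. fail to reject H0.

R = 6, z = -0.8345, p = 0.403986, fail to reject H0.
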